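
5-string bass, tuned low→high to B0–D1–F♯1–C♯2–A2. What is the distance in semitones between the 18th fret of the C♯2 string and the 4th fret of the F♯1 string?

21 semitones

C♯2 at fret 18 → G3 (MIDI 55); F♯1 at fret 4 → A♯1 (MIDI 34).
55 − 34 = 21, so the two pitches are 21 semitones apart, with G3 the higher.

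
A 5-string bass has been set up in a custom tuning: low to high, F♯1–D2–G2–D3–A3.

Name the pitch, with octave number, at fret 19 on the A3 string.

E5

A3 is MIDI 57. Adding 19 gives 76, which is E5.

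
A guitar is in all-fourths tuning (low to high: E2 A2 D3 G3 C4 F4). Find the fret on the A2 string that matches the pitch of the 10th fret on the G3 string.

20

G3 at fret 10 is G3 + 10 semitones = F4.
The open A2 string is 10 semitones below the open G3, so the same pitch on the A2 string lies at fret 10 + 10 = 20.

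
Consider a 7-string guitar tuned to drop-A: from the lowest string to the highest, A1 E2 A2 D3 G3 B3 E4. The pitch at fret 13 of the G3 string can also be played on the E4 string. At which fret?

Fret 13 on G3 is MIDI 55 + 13 = 68 (G#4). On the E4 string (open MIDI 64), that pitch is 68 − 64 = fret 4.

4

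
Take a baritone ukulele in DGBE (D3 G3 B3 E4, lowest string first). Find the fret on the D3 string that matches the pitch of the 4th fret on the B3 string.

13

B3 at fret 4 is B3 + 4 semitones = D♯4.
The open D3 string is 9 semitones below the open B3, so the same pitch on the D3 string lies at fret 4 + 9 = 13.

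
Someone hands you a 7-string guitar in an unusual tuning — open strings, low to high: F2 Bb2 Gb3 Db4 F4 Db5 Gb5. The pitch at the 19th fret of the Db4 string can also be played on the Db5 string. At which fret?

7

Db4 at fret 19 is Db4 + 19 semitones = Ab5.
The open Db5 string is 12 semitones above the open Db4, so the same pitch on the Db5 string lies at fret 19 − 12 = 7.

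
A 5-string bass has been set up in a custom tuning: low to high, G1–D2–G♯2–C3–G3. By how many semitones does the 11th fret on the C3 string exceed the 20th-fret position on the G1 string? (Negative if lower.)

C3 at fret 11 → B3 (MIDI 59); G1 at fret 20 → D♯3 (MIDI 51).
59 − 51 = 8, so the two pitches are 8 semitones apart.

8 semitones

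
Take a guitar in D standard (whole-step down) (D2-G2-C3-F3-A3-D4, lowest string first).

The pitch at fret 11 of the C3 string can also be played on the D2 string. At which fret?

21

C3 at fret 11 is C3 + 11 semitones = B3.
The open D2 string is 10 semitones below the open C3, so the same pitch on the D2 string lies at fret 11 + 10 = 21.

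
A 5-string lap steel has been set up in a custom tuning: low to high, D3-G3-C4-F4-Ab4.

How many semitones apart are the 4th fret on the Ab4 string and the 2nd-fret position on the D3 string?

20 semitones

Ab4 at fret 4 → C5 (MIDI 72); D3 at fret 2 → E3 (MIDI 52).
72 − 52 = 20, so the two pitches are 20 semitones apart, with C5 the higher.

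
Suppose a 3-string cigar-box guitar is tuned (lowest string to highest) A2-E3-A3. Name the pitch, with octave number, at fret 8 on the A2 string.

F3

The open A2 string plus 8 semitones: A–Bb–B–C–Db–D–Eb–E–F.
The walk passes from B into C once, so the octave number goes from 2 to 3.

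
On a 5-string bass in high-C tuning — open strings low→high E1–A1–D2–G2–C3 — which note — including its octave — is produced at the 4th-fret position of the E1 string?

E1 is MIDI 28. Adding 4 gives 32, which is G♯1.
(Equivalently spelled A♭1.)

G♯1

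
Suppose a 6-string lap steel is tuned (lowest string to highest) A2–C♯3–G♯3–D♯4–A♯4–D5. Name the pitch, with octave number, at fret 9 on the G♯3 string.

G♯3 is MIDI 56. Adding 9 gives 65, which is F4.

F4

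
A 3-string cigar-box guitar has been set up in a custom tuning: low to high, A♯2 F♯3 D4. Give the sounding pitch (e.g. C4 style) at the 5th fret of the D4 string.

Each fret is one semitone, so D4 + 5 = G4.

G4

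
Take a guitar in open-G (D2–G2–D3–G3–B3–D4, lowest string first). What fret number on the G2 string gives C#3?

C#3 is 6 semitones above the open G2 (G–G#–A–A#–B–C–C#), so it sits at fret 6.

6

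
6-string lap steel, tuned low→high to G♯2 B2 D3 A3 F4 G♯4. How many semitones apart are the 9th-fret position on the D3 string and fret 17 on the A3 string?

15 semitones

D3 at fret 9 → B3 (MIDI 59); A3 at fret 17 → D5 (MIDI 74).
59 − 74 = -15, so the two pitches are 15 semitones apart, with D5 the higher.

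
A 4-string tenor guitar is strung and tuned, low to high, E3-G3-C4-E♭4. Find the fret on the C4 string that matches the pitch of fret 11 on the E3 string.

3

E3 at fret 11 is E3 + 11 semitones = E♭4.
The open C4 string is 8 semitones above the open E3, so the same pitch on the C4 string lies at fret 11 − 8 = 3.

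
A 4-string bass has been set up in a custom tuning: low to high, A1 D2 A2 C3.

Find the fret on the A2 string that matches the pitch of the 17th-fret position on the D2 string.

10

Fret 17 on D2 is MIDI 38 + 17 = 55 (G3). On the A2 string (open MIDI 45), that pitch is 55 − 45 = fret 10.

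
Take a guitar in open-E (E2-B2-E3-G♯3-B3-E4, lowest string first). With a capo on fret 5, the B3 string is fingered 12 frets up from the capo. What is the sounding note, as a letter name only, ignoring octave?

E

The capo raises the open B3 by 5 semitones to E4; fretting 12 more gives B3 + 5 + 12 = B3 + 17 semitones, landing on E.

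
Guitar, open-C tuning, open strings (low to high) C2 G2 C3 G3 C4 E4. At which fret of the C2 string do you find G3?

G3 is 19 semitones above the open C2 (C–C#–D–D#–…–F–F#–G), so it sits at fret 19.

19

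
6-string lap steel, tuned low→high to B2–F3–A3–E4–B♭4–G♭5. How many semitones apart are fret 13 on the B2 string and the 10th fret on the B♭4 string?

B2 at fret 13 → C4 (MIDI 60); B♭4 at fret 10 → A♭5 (MIDI 80).
60 − 80 = -20, so the two pitches are 20 semitones apart, with A♭5 the higher.

20 semitones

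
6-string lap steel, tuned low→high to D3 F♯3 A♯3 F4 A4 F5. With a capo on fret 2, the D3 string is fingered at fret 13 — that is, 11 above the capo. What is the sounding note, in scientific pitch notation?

The capo raises the open D3 by 2 semitones to E3; fretting 11 more gives D3 + 2 + 11 = D3 + 13 semitones = D♯4.

D♯4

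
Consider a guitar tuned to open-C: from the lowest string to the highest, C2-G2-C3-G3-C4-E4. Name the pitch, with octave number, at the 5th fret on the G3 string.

G3 is MIDI 55. Adding 5 gives 60, which is C4.

C4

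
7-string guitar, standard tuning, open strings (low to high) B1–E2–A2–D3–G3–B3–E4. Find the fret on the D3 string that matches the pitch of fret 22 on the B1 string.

B1 at fret 22 is B1 + 22 semitones = A3.
The open D3 string is 15 semitones above the open B1, so the same pitch on the D3 string lies at fret 22 − 15 = 7.

7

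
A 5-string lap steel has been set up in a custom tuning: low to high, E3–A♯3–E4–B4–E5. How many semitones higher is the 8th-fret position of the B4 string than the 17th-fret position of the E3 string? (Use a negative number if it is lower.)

B4 at fret 8 → G5 (MIDI 79); E3 at fret 17 → A4 (MIDI 69).
79 − 69 = 10, so the two pitches are 10 semitones apart.

10 semitones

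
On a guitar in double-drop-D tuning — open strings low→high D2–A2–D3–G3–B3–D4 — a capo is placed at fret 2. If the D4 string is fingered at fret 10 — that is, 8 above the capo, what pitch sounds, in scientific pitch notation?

C5

The capo raises the open D4 by 2 semitones to E4; fretting 8 more gives D4 + 2 + 8 = D4 + 10 semitones = C5.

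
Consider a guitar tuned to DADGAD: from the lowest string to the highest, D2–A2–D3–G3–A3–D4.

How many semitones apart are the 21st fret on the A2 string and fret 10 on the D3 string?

A2 at fret 21 → F#4 (MIDI 66); D3 at fret 10 → C4 (MIDI 60).
66 − 60 = 6, so the two pitches are 6 semitones apart, with F#4 the higher.

6 semitones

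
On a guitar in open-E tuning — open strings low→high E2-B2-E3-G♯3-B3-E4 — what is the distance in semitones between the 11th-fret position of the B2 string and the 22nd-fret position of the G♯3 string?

B2 at fret 11 → A♯3 (MIDI 58); G♯3 at fret 22 → F♯5 (MIDI 78).
58 − 78 = -20, so the two pitches are 20 semitones apart, with F♯5 the higher.

20 semitones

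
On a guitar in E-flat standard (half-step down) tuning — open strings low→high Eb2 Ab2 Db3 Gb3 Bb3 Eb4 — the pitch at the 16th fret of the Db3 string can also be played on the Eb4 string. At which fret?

Fret 16 on Db3 is MIDI 49 + 16 = 65 (F4). On the Eb4 string (open MIDI 63), that pitch is 65 − 63 = fret 2.

2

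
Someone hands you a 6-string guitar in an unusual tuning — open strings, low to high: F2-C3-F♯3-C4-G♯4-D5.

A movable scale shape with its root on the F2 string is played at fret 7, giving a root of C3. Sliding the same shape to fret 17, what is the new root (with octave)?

Moving from fret 7 to fret 17 shifts the root by 10 semitones.
C3 up 10 semitones is A♯3.

A♯3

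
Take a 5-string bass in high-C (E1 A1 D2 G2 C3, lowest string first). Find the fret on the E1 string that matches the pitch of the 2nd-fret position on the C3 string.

22

Fret 2 on C3 is MIDI 48 + 2 = 50 (D3). On the E1 string (open MIDI 28), that pitch is 50 − 28 = fret 22.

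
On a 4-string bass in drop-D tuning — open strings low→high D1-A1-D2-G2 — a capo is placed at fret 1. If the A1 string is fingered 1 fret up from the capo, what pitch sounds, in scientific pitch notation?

B1

The capo raises the open A1 by 1 semitone to A#1; fretting 1 more gives A1 + 1 + 1 = A1 + 2 semitones = B1.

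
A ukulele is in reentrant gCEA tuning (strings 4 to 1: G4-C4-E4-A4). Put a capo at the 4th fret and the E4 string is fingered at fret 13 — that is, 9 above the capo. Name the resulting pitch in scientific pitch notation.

F5

The capo raises the open E4 by 4 semitones to G#4; fretting 9 more gives E4 + 4 + 9 = E4 + 13 semitones = F5.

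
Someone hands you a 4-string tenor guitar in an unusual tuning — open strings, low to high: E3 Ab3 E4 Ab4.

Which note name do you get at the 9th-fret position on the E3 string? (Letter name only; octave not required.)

E3 is MIDI 52. Adding 9 gives 61; 61 mod 12 = 1, i.e. Db.
(Equivalently spelled C#.)

Db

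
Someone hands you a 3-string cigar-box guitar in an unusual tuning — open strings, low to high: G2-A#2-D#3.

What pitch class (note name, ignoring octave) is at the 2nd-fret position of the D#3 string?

F

Each fret is one semitone, so D#3 + 2 = F.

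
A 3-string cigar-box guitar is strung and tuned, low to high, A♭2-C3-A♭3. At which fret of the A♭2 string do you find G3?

11

G3 is 11 semitones above the open A♭2 (Ab–A–Bb–B–…–F–Gb–G), so it sits at fret 11.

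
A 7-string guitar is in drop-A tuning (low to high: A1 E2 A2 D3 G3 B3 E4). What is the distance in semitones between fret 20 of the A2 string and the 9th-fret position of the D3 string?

6 semitones

A2 at fret 20 → F4 (MIDI 65); D3 at fret 9 → B3 (MIDI 59).
65 − 59 = 6, so the two pitches are 6 semitones apart, with F4 the higher.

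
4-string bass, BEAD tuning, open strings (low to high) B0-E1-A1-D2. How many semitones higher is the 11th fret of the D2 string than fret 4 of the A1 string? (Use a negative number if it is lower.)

D2 at fret 11 → C#3 (MIDI 49); A1 at fret 4 → C#2 (MIDI 37).
49 − 37 = 12, so the two pitches are 12 semitones apart.

12 semitones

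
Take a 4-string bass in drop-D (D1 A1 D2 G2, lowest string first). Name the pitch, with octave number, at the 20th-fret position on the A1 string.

Each fret is one semitone, so A1 + 20 = F3.

F3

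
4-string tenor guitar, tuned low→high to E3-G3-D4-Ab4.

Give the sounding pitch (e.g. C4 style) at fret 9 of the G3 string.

G3 is MIDI 55. Adding 9 gives 64, which is E4.

E4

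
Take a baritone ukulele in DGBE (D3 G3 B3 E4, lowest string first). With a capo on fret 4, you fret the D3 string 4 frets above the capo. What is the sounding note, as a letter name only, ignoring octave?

A#

The capo raises the open D3 by 4 semitones to F#3; fretting 4 more gives D3 + 4 + 4 = D3 + 8 semitones, landing on A#.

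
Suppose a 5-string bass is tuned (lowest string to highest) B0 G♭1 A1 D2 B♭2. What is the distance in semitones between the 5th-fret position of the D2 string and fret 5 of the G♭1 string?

D2 at fret 5 → G2 (MIDI 43); G♭1 at fret 5 → B1 (MIDI 35).
43 − 35 = 8, so the two pitches are 8 semitones apart, with G2 the higher.

8 semitones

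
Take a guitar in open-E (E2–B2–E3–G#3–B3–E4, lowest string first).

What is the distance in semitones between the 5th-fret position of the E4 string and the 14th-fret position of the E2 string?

E4 at fret 5 → A4 (MIDI 69); E2 at fret 14 → F#3 (MIDI 54).
69 − 54 = 15, so the two pitches are 15 semitones apart, with A4 the higher.

15 semitones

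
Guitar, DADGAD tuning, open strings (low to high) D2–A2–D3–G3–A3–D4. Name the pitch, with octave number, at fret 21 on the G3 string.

E5

Each fret is one semitone, so G3 + 21 = E5.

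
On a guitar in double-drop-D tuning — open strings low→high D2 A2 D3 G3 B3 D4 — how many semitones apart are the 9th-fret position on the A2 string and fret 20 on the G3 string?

21 semitones

A2 at fret 9 → F#3 (MIDI 54); G3 at fret 20 → D#5 (MIDI 75).
54 − 75 = -21, so the two pitches are 21 semitones apart, with D#5 the higher.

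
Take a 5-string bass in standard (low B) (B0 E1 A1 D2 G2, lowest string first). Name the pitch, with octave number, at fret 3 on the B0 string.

Each fret is one semitone, so B0 + 3 = D1.

D1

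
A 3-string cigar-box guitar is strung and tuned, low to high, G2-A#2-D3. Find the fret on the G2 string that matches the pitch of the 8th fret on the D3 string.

15

Fret 8 on D3 is MIDI 50 + 8 = 58 (A#3). On the G2 string (open MIDI 43), that pitch is 58 − 43 = fret 15.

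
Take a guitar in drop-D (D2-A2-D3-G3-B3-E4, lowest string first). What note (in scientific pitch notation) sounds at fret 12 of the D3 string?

D3 is MIDI 50. Adding 12 gives 62, which is D4.

D4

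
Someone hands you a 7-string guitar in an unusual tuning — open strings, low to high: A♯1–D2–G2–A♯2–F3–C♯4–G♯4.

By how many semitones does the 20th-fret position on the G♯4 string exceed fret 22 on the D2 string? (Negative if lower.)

G♯4 at fret 20 → E6 (MIDI 88); D2 at fret 22 → C4 (MIDI 60).
88 − 60 = 28, so the two pitches are 28 semitones apart.

28 semitones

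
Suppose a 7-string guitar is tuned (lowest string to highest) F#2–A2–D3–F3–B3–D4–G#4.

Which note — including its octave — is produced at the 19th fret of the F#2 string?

C#4

The open F#2 string plus 19 semitones: F#–G–G#–A–…–B–C–C#.
The walk passes from B into C 2 times, so the octave number goes from 2 to 4.
(Equivalently spelled Db4.)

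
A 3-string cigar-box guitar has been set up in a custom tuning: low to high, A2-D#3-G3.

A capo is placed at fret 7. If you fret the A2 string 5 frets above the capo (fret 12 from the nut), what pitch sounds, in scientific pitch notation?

A3

The capo raises the open A2 by 7 semitones to E3; fretting 5 more gives A2 + 7 + 5 = A2 + 12 semitones = A3.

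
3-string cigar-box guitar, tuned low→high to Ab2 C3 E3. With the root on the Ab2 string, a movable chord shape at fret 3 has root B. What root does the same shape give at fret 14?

Moving from fret 3 to fret 14 shifts the root by 11 semitones.
B up 11 semitones is Bb.

Bb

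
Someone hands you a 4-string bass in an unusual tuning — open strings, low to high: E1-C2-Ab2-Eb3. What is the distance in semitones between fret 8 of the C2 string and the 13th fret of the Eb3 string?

C2 at fret 8 → Ab2 (MIDI 44); Eb3 at fret 13 → E4 (MIDI 64).
44 − 64 = -20, so the two pitches are 20 semitones apart, with E4 the higher.

20 semitones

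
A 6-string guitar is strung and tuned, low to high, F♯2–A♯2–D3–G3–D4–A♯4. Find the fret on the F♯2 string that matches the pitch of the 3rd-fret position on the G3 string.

G3 at fret 3 is G3 + 3 semitones = A♯3.
The open F♯2 string is 13 semitones below the open G3, so the same pitch on the F♯2 string lies at fret 3 + 13 = 16.

16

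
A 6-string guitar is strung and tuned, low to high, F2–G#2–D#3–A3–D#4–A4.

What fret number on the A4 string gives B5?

B5 is 14 semitones above the open A4 (A–A#–B–C–…–A–A#–B), so it sits at fret 14.

14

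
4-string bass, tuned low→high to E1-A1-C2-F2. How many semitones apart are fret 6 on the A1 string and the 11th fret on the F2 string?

A1 at fret 6 → E♭2 (MIDI 39); F2 at fret 11 → E3 (MIDI 52).
39 − 52 = -13, so the two pitches are 13 semitones apart, with E3 the higher.

13 semitones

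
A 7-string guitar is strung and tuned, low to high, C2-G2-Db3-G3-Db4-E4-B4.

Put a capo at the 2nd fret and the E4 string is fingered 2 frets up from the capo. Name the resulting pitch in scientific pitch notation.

Ab4

The capo raises the open E4 by 2 semitones to Gb4; fretting 2 more gives E4 + 2 + 2 = E4 + 4 semitones = Ab4.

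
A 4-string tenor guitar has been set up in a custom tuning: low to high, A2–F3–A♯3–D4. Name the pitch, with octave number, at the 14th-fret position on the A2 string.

B3

The open A2 string plus 14 semitones: A–A#–B–C–…–A–A#–B.
The walk passes from B into C once, so the octave number goes from 2 to 3.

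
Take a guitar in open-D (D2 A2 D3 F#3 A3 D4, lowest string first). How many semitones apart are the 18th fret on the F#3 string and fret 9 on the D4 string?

F#3 at fret 18 → C5 (MIDI 72); D4 at fret 9 → B4 (MIDI 71).
72 − 71 = 1, so the two pitches are 1 semitone apart, with C5 the higher.

1 semitone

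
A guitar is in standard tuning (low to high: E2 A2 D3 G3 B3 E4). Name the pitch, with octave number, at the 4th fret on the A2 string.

C#3

Each fret is one semitone, so A2 + 4 = C#3.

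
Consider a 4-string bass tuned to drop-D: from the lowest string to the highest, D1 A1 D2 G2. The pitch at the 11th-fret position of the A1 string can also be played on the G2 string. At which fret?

A1 at fret 11 is A1 + 11 semitones = G#2.
The open G2 string is 10 semitones above the open A1, so the same pitch on the G2 string lies at fret 11 − 10 = 1.

1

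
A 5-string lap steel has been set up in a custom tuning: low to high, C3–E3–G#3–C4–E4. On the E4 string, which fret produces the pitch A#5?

18

A#5 is 18 semitones above the open E4 (E–F–F#–G–…–G#–A–A#), so it sits at fret 18.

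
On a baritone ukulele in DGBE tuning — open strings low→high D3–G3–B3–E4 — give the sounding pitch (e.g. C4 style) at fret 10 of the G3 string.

G3 is MIDI 55. Adding 10 gives 65, which is F4.

F4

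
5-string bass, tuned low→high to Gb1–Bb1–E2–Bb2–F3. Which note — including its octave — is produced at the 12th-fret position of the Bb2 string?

Each fret is one semitone, so Bb2 + 12 = Bb3.
(Equivalently spelled A#3.)

Bb3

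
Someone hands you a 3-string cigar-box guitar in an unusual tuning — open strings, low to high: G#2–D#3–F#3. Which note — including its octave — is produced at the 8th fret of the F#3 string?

The open F#3 string plus 8 semitones: F#–G–G#–A–A#–B–C–C#–D.
The walk passes from B into C once, so the octave number goes from 3 to 4.

D4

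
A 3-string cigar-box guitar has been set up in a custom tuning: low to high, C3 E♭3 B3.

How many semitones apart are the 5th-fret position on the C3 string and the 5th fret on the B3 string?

11 semitones

C3 at fret 5 → F3 (MIDI 53); B3 at fret 5 → E4 (MIDI 64).
53 − 64 = -11, so the two pitches are 11 semitones apart, with E4 the higher.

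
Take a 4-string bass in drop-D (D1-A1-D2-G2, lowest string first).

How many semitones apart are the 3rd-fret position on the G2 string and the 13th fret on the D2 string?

5 semitones

G2 at fret 3 → A#2 (MIDI 46); D2 at fret 13 → D#3 (MIDI 51).
46 − 51 = -5, so the two pitches are 5 semitones apart, with D#3 the higher.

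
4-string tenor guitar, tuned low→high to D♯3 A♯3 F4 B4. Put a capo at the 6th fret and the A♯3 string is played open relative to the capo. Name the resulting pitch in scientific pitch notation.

E4

The capo raises the open A♯3 by 6 semitones to E4; fretting 0 more gives A♯3 + 6 + 0 = A♯3 + 6 semitones = E4.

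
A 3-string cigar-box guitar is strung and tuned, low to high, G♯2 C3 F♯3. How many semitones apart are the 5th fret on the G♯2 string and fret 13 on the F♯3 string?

18 semitones

G♯2 at fret 5 → C♯3 (MIDI 49); F♯3 at fret 13 → G4 (MIDI 67).
49 − 67 = -18, so the two pitches are 18 semitones apart, with G4 the higher.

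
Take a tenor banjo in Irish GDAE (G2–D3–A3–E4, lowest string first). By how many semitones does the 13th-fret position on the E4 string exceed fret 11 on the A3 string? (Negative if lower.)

9 semitones

E4 at fret 13 → F5 (MIDI 77); A3 at fret 11 → G#4 (MIDI 68).
77 − 68 = 9, so the two pitches are 9 semitones apart.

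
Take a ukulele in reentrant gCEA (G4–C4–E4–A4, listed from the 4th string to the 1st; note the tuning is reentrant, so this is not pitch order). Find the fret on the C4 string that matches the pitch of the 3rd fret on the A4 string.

A4 at fret 3 is A4 + 3 semitones = C5.
The open C4 string is 9 semitones below the open A4, so the same pitch on the C4 string lies at fret 3 + 9 = 12.

12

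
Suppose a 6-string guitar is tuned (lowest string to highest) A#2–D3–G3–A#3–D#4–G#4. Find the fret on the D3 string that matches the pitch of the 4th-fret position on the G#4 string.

22

G#4 at fret 4 is G#4 + 4 semitones = C5.
The open D3 string is 18 semitones below the open G#4, so the same pitch on the D3 string lies at fret 4 + 18 = 22.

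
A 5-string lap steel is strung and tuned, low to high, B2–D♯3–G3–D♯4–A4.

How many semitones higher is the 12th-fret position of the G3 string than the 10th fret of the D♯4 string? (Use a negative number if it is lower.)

-6 semitones

G3 at fret 12 → G4 (MIDI 67); D♯4 at fret 10 → C♯5 (MIDI 73).
67 − 73 = -6, so the two pitches are 6 semitones apart.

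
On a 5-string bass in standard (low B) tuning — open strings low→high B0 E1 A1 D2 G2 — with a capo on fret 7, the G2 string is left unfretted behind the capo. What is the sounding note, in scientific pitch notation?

D3

The capo raises the open G2 by 7 semitones to D3; fretting 0 more gives G2 + 7 + 0 = G2 + 7 semitones = D3.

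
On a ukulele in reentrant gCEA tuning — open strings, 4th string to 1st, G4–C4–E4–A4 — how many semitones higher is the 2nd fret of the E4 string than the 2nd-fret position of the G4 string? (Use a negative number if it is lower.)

E4 at fret 2 → F#4 (MIDI 66); G4 at fret 2 → A4 (MIDI 69).
66 − 69 = -3, so the two pitches are 3 semitones apart.

-3 semitones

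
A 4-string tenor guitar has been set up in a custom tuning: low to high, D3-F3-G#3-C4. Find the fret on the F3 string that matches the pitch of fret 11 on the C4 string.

Fret 11 on C4 is MIDI 60 + 11 = 71 (B4). On the F3 string (open MIDI 53), that pitch is 71 − 53 = fret 18.

18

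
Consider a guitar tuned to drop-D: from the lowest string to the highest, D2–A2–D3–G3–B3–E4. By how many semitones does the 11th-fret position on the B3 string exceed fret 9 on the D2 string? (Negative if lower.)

23 semitones

B3 at fret 11 → A#4 (MIDI 70); D2 at fret 9 → B2 (MIDI 47).
70 − 47 = 23, so the two pitches are 23 semitones apart.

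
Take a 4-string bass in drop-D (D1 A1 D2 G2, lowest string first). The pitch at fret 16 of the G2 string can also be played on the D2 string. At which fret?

G2 at fret 16 is G2 + 16 semitones = B3.
The open D2 string is 5 semitones below the open G2, so the same pitch on the D2 string lies at fret 16 + 5 = 21.

21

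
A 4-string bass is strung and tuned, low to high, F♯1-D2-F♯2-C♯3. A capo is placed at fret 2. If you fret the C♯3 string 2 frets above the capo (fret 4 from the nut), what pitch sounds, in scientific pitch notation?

F3

The capo raises the open C♯3 by 2 semitones to D♯3; fretting 2 more gives C♯3 + 2 + 2 = C♯3 + 4 semitones = F3.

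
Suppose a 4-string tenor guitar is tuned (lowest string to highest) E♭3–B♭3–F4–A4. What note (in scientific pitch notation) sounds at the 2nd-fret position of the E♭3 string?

F3

E♭3 is MIDI 51. Adding 2 gives 53, which is F3.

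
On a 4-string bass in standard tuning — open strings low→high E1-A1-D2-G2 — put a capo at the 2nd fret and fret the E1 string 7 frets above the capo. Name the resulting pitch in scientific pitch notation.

C#2

The capo raises the open E1 by 2 semitones to F#1; fretting 7 more gives E1 + 2 + 7 = E1 + 9 semitones = C#2.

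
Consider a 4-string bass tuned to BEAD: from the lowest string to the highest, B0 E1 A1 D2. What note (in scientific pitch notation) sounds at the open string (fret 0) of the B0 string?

B0

Fret 0 is the open string itself, so the pitch is just B0.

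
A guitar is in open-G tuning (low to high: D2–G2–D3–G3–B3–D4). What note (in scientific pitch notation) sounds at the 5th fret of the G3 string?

The open G3 string plus 5 semitones: G–G#–A–A#–B–C.
The walk passes from B into C once, so the octave number goes from 3 to 4.

C4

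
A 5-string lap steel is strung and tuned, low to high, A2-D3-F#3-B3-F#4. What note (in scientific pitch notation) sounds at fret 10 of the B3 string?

Each fret is one semitone, so B3 + 10 = A4.

A4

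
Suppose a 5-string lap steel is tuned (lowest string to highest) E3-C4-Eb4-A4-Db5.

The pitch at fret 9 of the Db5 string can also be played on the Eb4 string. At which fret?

19

Db5 at fret 9 is Db5 + 9 semitones = Bb5.
The open Eb4 string is 10 semitones below the open Db5, so the same pitch on the Eb4 string lies at fret 9 + 10 = 19.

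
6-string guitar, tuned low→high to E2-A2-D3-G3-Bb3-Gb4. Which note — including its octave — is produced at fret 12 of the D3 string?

D4

The open D3 string plus 12 semitones: D–Eb–E–F–…–C–Db–D.
The walk passes from B into C once, so the octave number goes from 3 to 4.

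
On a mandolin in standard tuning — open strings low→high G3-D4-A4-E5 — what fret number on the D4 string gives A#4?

A#4 is 8 semitones above the open D4 (D–D#–E–F–F#–G–G#–A–A#), so it sits at fret 8.

8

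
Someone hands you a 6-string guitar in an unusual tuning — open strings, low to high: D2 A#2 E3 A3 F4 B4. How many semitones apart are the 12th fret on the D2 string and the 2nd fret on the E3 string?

D2 at fret 12 → D3 (MIDI 50); E3 at fret 2 → F#3 (MIDI 54).
50 − 54 = -4, so the two pitches are 4 semitones apart, with F#3 the higher.

4 semitones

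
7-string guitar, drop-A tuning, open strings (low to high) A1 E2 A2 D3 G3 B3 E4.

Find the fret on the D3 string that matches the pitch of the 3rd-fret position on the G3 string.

Fret 3 on G3 is MIDI 55 + 3 = 58 (A#3). On the D3 string (open MIDI 50), that pitch is 58 − 50 = fret 8.

8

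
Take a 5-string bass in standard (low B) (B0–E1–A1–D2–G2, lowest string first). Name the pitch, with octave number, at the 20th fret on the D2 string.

A♯3

The open D2 string plus 20 semitones: D–D#–E–F–…–G#–A–A#.
The walk passes from B into C once, so the octave number goes from 2 to 3.
(Equivalently spelled B♭3.)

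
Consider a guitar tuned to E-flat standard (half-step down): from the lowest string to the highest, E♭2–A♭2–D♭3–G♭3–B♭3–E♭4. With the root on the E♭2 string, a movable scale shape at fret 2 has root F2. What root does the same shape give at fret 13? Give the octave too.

Moving from fret 2 to fret 13 shifts the root by 11 semitones.
F2 up 11 semitones is E3.

E3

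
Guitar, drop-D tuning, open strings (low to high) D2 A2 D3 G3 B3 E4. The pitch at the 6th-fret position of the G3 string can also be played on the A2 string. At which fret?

16

Fret 6 on G3 is MIDI 55 + 6 = 61 (C#4). On the A2 string (open MIDI 45), that pitch is 61 − 45 = fret 16.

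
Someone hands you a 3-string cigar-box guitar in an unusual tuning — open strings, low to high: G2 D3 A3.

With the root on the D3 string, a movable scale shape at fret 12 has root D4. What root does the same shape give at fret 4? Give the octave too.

F#3

Moving from fret 12 to fret 4 shifts the root by -8 semitones.
D4 down 8 semitones is F#3.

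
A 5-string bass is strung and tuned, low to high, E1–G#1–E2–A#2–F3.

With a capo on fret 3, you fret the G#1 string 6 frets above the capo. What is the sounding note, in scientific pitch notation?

F2

The capo raises the open G#1 by 3 semitones to B1; fretting 6 more gives G#1 + 3 + 6 = G#1 + 9 semitones = F2.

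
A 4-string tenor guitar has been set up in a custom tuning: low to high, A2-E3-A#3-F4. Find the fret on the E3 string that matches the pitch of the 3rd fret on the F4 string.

16

Fret 3 on F4 is MIDI 65 + 3 = 68 (G#4). On the E3 string (open MIDI 52), that pitch is 68 − 52 = fret 16.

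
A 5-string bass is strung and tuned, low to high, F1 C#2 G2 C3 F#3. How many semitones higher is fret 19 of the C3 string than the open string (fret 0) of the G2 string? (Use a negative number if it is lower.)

24 semitones

C3 at fret 19 → G4 (MIDI 67); G2 at fret 0 → G2 (MIDI 43).
67 − 43 = 24, so the two pitches are 24 semitones apart.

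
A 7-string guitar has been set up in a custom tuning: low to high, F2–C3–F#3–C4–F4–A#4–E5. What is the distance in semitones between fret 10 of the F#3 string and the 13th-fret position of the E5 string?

F#3 at fret 10 → E4 (MIDI 64); E5 at fret 13 → F6 (MIDI 89).
64 − 89 = -25, so the two pitches are 25 semitones apart, with F6 the higher.

25 semitones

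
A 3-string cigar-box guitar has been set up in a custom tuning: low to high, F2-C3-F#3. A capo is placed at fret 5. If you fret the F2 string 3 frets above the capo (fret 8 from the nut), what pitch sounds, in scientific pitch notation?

C#3

The capo raises the open F2 by 5 semitones to A#2; fretting 3 more gives F2 + 5 + 3 = F2 + 8 semitones = C#3.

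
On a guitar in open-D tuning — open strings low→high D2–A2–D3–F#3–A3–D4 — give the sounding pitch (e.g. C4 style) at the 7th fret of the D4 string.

A4

D4 is MIDI 62. Adding 7 gives 69, which is A4.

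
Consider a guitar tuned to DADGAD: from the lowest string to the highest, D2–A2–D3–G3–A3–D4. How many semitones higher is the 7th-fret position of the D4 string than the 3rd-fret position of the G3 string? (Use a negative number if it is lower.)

11 semitones

D4 at fret 7 → A4 (MIDI 69); G3 at fret 3 → A#3 (MIDI 58).
69 − 58 = 11, so the two pitches are 11 semitones apart.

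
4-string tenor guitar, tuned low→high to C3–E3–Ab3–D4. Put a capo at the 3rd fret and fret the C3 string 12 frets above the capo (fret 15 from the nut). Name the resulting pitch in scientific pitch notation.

The capo raises the open C3 by 3 semitones to Eb3; fretting 12 more gives C3 + 3 + 12 = C3 + 15 semitones = Eb4.

Eb4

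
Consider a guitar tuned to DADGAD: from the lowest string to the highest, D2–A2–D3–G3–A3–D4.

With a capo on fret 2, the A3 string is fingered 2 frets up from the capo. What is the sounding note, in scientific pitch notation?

The capo raises the open A3 by 2 semitones to B3; fretting 2 more gives A3 + 2 + 2 = A3 + 4 semitones = C♯4.

C♯4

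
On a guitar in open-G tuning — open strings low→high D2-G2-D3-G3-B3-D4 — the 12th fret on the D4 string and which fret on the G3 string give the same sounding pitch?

19

D4 at fret 12 is D4 + 12 semitones = D5.
The open G3 string is 7 semitones below the open D4, so the same pitch on the G3 string lies at fret 12 + 7 = 19.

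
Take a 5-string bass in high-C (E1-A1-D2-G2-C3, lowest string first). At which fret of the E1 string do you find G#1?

4

G#1 is 4 semitones above the open E1 (E–F–F#–G–G#), so it sits at fret 4.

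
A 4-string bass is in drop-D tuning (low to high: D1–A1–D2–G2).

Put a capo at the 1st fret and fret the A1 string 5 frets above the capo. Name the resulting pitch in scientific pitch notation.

D#2

The capo raises the open A1 by 1 semitone to A#1; fretting 5 more gives A1 + 1 + 5 = A1 + 6 semitones = D#2.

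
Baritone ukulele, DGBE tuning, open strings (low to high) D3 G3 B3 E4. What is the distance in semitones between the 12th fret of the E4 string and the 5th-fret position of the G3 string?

16 semitones

E4 at fret 12 → E5 (MIDI 76); G3 at fret 5 → C4 (MIDI 60).
76 − 60 = 16, so the two pitches are 16 semitones apart, with E5 the higher.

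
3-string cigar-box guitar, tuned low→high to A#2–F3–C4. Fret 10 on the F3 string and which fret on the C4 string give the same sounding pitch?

3

F3 at fret 10 is F3 + 10 semitones = D#4.
The open C4 string is 7 semitones above the open F3, so the same pitch on the C4 string lies at fret 10 − 7 = 3.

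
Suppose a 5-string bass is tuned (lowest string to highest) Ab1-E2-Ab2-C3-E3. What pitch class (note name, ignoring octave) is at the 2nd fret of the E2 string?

Gb

The open E2 string plus 2 semitones: E–F–Gb.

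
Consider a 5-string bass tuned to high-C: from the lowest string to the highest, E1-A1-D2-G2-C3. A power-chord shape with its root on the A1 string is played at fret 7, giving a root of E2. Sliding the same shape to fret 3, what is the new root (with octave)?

Moving from fret 7 to fret 3 shifts the root by -4 semitones.
E2 down 4 semitones is C2.

C2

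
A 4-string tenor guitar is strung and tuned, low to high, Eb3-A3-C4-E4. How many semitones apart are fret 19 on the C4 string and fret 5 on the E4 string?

10 semitones

C4 at fret 19 → G5 (MIDI 79); E4 at fret 5 → A4 (MIDI 69).
79 − 69 = 10, so the two pitches are 10 semitones apart, with G5 the higher.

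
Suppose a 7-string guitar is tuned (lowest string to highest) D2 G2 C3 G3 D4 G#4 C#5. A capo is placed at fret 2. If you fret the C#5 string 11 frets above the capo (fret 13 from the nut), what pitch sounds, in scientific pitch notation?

The capo raises the open C#5 by 2 semitones to D#5; fretting 11 more gives C#5 + 2 + 11 = C#5 + 13 semitones = D6.

D6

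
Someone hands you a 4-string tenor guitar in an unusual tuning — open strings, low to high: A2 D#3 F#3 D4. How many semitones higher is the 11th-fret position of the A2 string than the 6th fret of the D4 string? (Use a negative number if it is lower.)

A2 at fret 11 → G#3 (MIDI 56); D4 at fret 6 → G#4 (MIDI 68).
56 − 68 = -12, so the two pitches are 12 semitones apart.

-12 semitones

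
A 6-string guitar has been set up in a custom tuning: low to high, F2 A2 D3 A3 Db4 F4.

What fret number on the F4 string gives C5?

7

C5 is 7 semitones above the open F4 (F–Gb–G–Ab–A–Bb–B–C), so it sits at fret 7.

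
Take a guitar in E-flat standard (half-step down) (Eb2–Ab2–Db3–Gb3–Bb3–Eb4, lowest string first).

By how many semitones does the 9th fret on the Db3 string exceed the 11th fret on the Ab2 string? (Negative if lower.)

Db3 at fret 9 → Bb3 (MIDI 58); Ab2 at fret 11 → G3 (MIDI 55).
58 − 55 = 3, so the two pitches are 3 semitones apart.

3 semitones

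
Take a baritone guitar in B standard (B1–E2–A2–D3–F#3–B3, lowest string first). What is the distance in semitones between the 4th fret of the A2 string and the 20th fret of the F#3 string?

A2 at fret 4 → C#3 (MIDI 49); F#3 at fret 20 → D5 (MIDI 74).
49 − 74 = -25, so the two pitches are 25 semitones apart, with D5 the higher.

25 semitones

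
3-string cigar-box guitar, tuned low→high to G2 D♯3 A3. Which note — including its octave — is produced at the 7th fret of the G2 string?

D3

Each fret is one semitone, so G2 + 7 = D3.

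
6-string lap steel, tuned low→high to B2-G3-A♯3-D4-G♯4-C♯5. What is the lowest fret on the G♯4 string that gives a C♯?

From G♯4, count semitones up the chromatic scale until reaching C♯: G#–A–A#–B–C–C# — 5 steps.

5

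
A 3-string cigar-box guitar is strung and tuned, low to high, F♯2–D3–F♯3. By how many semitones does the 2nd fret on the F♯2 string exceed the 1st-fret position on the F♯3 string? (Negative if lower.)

-11 semitones

F♯2 at fret 2 → G♯2 (MIDI 44); F♯3 at fret 1 → G3 (MIDI 55).
44 − 55 = -11, so the two pitches are 11 semitones apart.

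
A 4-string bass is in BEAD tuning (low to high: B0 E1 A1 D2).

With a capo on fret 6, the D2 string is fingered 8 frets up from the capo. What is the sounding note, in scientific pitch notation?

The capo raises the open D2 by 6 semitones to G#2; fretting 8 more gives D2 + 6 + 8 = D2 + 14 semitones = E3.

E3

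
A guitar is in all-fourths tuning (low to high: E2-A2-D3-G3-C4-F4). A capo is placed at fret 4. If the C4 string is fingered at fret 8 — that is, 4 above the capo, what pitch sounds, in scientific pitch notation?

G♯4

The capo raises the open C4 by 4 semitones to E4; fretting 4 more gives C4 + 4 + 4 = C4 + 8 semitones = G♯4.
(Also written A♭.)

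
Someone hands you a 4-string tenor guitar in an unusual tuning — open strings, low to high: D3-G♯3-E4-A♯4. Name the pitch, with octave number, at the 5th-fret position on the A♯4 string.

D♯5

A♯4 is MIDI 70. Adding 5 gives 75, which is D♯5.
(Equivalently spelled E♭5.)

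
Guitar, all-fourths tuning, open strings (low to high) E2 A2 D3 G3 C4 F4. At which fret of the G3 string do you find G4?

G4 is 12 semitones above the open G3 (G–G#–A–A#–…–F–F#–G), so it sits at fret 12.

12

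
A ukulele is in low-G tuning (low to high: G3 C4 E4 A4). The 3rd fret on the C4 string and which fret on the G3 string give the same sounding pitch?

C4 at fret 3 is C4 + 3 semitones = D♯4.
The open G3 string is 5 semitones below the open C4, so the same pitch on the G3 string lies at fret 3 + 5 = 8.

8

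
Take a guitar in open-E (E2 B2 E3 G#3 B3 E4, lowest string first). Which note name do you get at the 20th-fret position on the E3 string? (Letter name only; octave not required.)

C

Each fret is one semitone, so E3 + 20 = C.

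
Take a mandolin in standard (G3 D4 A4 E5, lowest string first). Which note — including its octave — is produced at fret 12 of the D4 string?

D5

The open D4 string plus 12 semitones: D–D#–E–F–…–C–C#–D.
The walk passes from B into C once, so the octave number goes from 4 to 5.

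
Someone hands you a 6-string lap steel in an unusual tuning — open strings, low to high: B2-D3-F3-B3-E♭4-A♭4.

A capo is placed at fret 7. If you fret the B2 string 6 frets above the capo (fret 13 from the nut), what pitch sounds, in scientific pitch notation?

The capo raises the open B2 by 7 semitones to G♭3; fretting 6 more gives B2 + 7 + 6 = B2 + 13 semitones = C4.

C4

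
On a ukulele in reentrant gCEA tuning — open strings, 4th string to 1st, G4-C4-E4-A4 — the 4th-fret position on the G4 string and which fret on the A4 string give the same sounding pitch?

G4 at fret 4 is G4 + 4 semitones = B4.
The open A4 string is 2 semitones above the open G4, so the same pitch on the A4 string lies at fret 4 − 2 = 2.

2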